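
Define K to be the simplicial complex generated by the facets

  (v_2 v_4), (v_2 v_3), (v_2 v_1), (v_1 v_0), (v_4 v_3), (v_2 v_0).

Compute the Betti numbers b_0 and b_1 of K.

We work with the vertex ordering v_0 < v_1 < v_2 < v_3 < v_4. The simplices of K, each written with vertices in increasing order, are:

  0-simplices (5): [v_0], [v_1], [v_2], [v_3], [v_4]
  1-simplices (6): [v_0,v_1], [v_0,v_2], [v_1,v_2], [v_2,v_3], [v_2,v_4], [v_3,v_4]

giving chain groups C_0 ≅ Z^5, C_1 ≅ Z^6.

∂_1: C_1 → C_0 maps an edge to its endpoints' difference, ∂[p,q] = q − p.
This gives a 5×6 integer matrix of rank 4; reducing to Smith normal form yields diagonal entries (1,1,1,1).

Reading off H_k = ker ∂_k / im ∂_{k+1}:

  H_0: rank C_0 − rank ∂_1 = 5 − 4 = 1, and the invariant factors of ∂_1 are all 1, so H_0 = Z.
  H_1: rank ker ∂_1 − rank ∂_2 = (6 − 4) − 0 = 2, and there is no ∂_2, so H_1 = Z^2.

Hence the Betti numbers are b_0 = 1, b_1 = 2.

b_0 = 1, b_1 = 2.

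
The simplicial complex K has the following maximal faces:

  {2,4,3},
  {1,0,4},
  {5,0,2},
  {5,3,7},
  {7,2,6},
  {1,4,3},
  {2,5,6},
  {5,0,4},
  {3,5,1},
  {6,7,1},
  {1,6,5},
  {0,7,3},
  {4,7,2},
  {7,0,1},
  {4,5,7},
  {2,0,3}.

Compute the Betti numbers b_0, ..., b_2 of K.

b_0 = 1, b_1 = 2, b_2 = 1.

We work with the vertex ordering 0 < 1 < 2 < 3 < 4 < 5 < 6 < 7. The simplices of K, each written with vertices in increasing order, are:

  0-simplices (8): [0], [1], [2], [3], [4], [5], [6], [7]
  1-simplices (24): (24 of them)
  2-simplices (16): [0,1,4], [0,1,7], [0,2,3], [0,2,5], [0,3,7], [0,4,5], [1,3,4], [1,3,5], [1,5,6], [1,6,7], [2,3,4], [2,4,7], [2,5,6], [2,6,7], [3,5,7], [4,5,7]

Hence C_0 ≅ Z^8, C_1 ≅ Z^24, C_2 ≅ Z^16.

The boundary map ∂_1: C_1 → C_0 maps an edge to its endpoints' difference, ∂[p,q] = q − p.
As a 8×24 matrix over Z this has rank 7, with invariant factors (1,1,1,1,1,1,1).

The boundary map ∂_2: C_2 → C_1 sends each 2-simplex [p,q,r] to [q,r] − [p,r] + [p,q]. For instance
  ∂[2,3,4] = [3,4] − [2,4] + [2,3],
  ∂[2,6,7] = [6,7] − [2,7] + [2,6].
The 24×16 boundary matrix has rank 15 and Smith normal form diag(1,1,1,1,1,1,1,1,1,1,1,1,1,1,1).

From H_k ≅ ker(∂_k) / im(∂_{k+1}) we obtain:

  H_0: rank C_0 − rank ∂_1 = 8 − 7 = 1, and the invariant factors of ∂_1 are all 1, so H_0 ≅ Z.
  H_1: rank ker ∂_1 − rank ∂_2 = (24 − 7) − 15 = 2, and the invariant factors of ∂_2 are all 1, so H_1 ≅ Z^2.
  H_2: rank ker ∂_2 − rank ∂_3 = (16 − 15) − 0 = 1, and there is no ∂_3, so H_2 ≅ Z.

(K is a triangulation of the torus T^2.)

Hence the Betti numbers are b_0 = 1, b_1 = 2, b_2 = 1.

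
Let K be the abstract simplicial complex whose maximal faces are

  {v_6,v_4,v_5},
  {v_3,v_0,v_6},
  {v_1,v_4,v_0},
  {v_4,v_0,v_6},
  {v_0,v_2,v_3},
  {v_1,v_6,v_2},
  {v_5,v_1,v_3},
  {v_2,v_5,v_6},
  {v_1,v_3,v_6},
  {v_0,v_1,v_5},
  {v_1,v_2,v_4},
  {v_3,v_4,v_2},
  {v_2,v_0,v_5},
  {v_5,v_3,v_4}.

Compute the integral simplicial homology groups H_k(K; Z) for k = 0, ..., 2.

H_0 = Z,  H_1 = Z^2,  H_2 = Z.

Order the vertices as v_0 < v_1 < v_2 < v_3 < v_4 < v_5 < v_6. Listing each simplex with vertices in this order, K has dimension 2 with simplices:

  0-simplices (7): [v_0], [v_1], [v_2], [v_3], [v_4], [v_5], [v_6]
  1-simplices (21): (21 of them)
  2-simplices (14): (14 of them)

Hence C_0 ≅ Z^7, C_1 ≅ Z^21, C_2 ≅ Z^14.

∂_1: C_1 → C_0 sends each edge [p,q] (with p < q) to q − p. For instance
  ∂[v_0,v_5] = [v_5] − [v_0].
The resulting 7×21 matrix has rank 6, and its Smith normal form has invariant factors (1,1,1,1,1,1).

The boundary map ∂_2: C_2 → C_1 acts by ∂[p,q,r] = [q,r] − [p,r] + [p,q]. For instance
  ∂[v_1,v_3,v_5] = [v_3,v_5] − [v_1,v_5] + [v_1,v_3],
  ∂[v_1,v_2,v_4] = [v_2,v_4] − [v_1,v_4] + [v_1,v_2].
As a 21×14 matrix over Z this has rank 13, with invariant factors (1,1,1,1,1,1,1,1,1,1,1,1,1).

Computing H_k = (kernel of ∂_k) / (image of ∂_{k+1}):

  H_0: rank C_0 − rank ∂_1 = 7 − 6 = 1, and the invariant factors of ∂_1 are all 1, so H_0 = Z.
  H_1: rank ker ∂_1 − rank ∂_2 = (21 − 6) − 13 = 2, and the invariant factors of ∂_2 are all 1, so H_1 = Z^2.
  H_2: rank ker ∂_2 − rank ∂_3 = (14 − 13) − 0 = 1, and there is no ∂_3, so H_2 = Z.

(K is a triangulation of the torus T^2.)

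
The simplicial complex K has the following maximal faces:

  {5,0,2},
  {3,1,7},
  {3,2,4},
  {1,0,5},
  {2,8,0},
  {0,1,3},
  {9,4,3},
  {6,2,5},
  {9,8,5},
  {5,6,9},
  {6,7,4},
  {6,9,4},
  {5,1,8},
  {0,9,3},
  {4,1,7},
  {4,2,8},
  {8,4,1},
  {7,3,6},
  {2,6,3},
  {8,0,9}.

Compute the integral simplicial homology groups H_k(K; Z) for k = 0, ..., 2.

Take the total order 0 < 1 < 2 < 3 < 4 < 5 < 6 < 7 < 8 < 9 on the vertex set. Then K (dimension 2) consists of the simplices:

  0-simplices (10): [0], [1], [2], [3], [4], [5], [6], [7], [8], [9]
  1-simplices (30): (30 of them)
  2-simplices (20): (20 of them)

Hence C_0 ≅ Z^10, C_1 ≅ Z^30, C_2 ≅ Z^20.

Boundary ∂_1: C_1 → C_0 sends each edge [p,q] (with p < q) to q − p. For instance
  ∂[1,5] = [5] − [1].
This gives a 10×30 integer matrix of rank 9; reducing to Smith normal form yields diagonal entries (1,1,1,1,1,1,1,1,1).

The boundary map ∂_2: C_2 → C_1 maps a triangle to the signed sum of its edges. For instance
  ∂[2,5,6] = [5,6] − [2,6] + [2,5],
  ∂[1,4,8] = [4,8] − [1,8] + [1,4].
The resulting 30×20 matrix has rank 20, and its Smith normal form has invariant factors (1,1,1,1,1,1,1,1,1,1,1,1,1,1,1,1,1,1,1,2).

Now H_k = ker ∂_k / im ∂_{k+1}, so:

  H_0: rank C_0 − rank ∂_1 = 10 − 9 = 1, and the invariant factors of ∂_1 are all 1, so H_0 = Z.
  H_1: rank ker ∂_1 − rank ∂_2 = (30 − 9) − 20 = 1, and ∂_2 has invariant factor 2 > 1, so H_1 = Z ⊕ Z/2Z.
  H_2: rank ker ∂_2 − rank ∂_3 = (20 − 20) − 0 = 0, and there is no ∂_3, so H_2 = 0.

H_0 = Z,  H_1 = Z ⊕ Z/2Z,  H_2 = 0.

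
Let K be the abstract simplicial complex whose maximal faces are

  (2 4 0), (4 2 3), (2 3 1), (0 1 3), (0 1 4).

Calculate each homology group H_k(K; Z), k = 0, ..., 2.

H_0 ≅ Z,  H_1 ≅ Z,  H_2 = 0.

Order the vertices as 0 < 1 < 2 < 3 < 4. Listing each simplex with vertices in this order, K has dimension 2 with simplices:

  0-simplices (5): [0], [1], [2], [3], [4]
  1-simplices (10): [0,1], [0,2], [0,3], [0,4], [1,2], [1,3], [1,4], [2,3], [2,4], [3,4]
  2-simplices (5): [0,1,3], [0,1,4], [0,2,4], [1,2,3], [2,3,4]

so the chain groups are C_0 ≅ Z^5, C_1 ≅ Z^10, C_2 ≅ Z^5.

The boundary map ∂_1: C_1 → C_0 sends each edge [p,q] (with p < q) to q − p.
The resulting 5×10 matrix has rank 4, and its Smith normal form has invariant factors (1,1,1,1).

Boundary ∂_2: C_2 → C_1 sends each 2-simplex [p,q,r] to [q,r] − [p,r] + [p,q]. For instance
  ∂[0,1,4] = [1,4] − [0,4] + [0,1],
  ∂[0,1,3] = [1,3] − [0,3] + [0,1].
The resulting 10×5 matrix has rank 5, and its Smith normal form has invariant factors (1,1,1,1,1).

Computing H_k = (kernel of ∂_k) / (image of ∂_{k+1}):

  H_0: rank C_0 − rank ∂_1 = 5 − 4 = 1, and the invariant factors of ∂_1 are all 1, so H_0 = Z.
  H_1: rank ker ∂_1 − rank ∂_2 = (10 − 4) − 5 = 1, and the invariant factors of ∂_2 are all 1, so H_1 = Z.
  H_2: rank ker ∂_2 − rank ∂_3 = (5 − 5) − 0 = 0, and there is no ∂_3, so H_2 = 0.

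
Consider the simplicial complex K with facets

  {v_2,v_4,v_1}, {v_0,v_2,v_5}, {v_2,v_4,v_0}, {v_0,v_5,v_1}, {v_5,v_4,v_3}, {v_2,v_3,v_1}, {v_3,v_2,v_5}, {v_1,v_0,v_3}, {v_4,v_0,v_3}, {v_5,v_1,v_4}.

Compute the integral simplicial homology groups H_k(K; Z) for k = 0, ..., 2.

Order the vertices as v_0 < v_1 < v_2 < v_3 < v_4 < v_5. Listing each simplex with vertices in this order, K has dimension 2 with simplices:

  0-simplices (6): [v_0], [v_1], [v_2], [v_3], [v_4], [v_5]
  1-simplices (15): (15 of them)
  2-simplices (10): [v_0,v_1,v_3], [v_0,v_1,v_5], [v_0,v_2,v_4], [v_0,v_2,v_5], [v_0,v_3,v_4], [v_1,v_2,v_3], [v_1,v_2,v_4], [v_1,v_4,v_5], [v_2,v_3,v_5], [v_3,v_4,v_5]

giving chain groups C_0 ≅ Z^6, C_1 ≅ Z^15, C_2 ≅ Z^10.

The boundary map ∂_1: C_1 → C_0 is given by ∂[p,q] = [q] − [p].
As a 6×15 matrix over Z this has rank 5, with invariant factors (1,1,1,1,1).

The boundary map ∂_2: C_2 → C_1 maps a triangle to the signed sum of its edges. For instance
  ∂[v_3,v_4,v_5] = [v_4,v_5] − [v_3,v_5] + [v_3,v_4],
  ∂[v_2,v_3,v_5] = [v_3,v_5] − [v_2,v_5] + [v_2,v_3].
As a 15×10 matrix over Z this has rank 10, with invariant factors (1,1,1,1,1,1,1,1,1,2).

Computing H_k = (kernel of ∂_k) / (image of ∂_{k+1}):

  H_0: rank C_0 − rank ∂_1 = 6 − 5 = 1, and the invariant factors of ∂_1 are all 1, so H_0 = Z.
  H_1: rank ker ∂_1 − rank ∂_2 = (15 − 5) − 10 = 0, and ∂_2 has invariant factor 2 > 1, so H_1 = Z/2.
  H_2: rank ker ∂_2 − rank ∂_3 = (10 − 10) − 0 = 0, and there is no ∂_3, so H_2 = 0.

H_0 ≅ Z,  H_1 ≅ Z/2,  H_2 = 0.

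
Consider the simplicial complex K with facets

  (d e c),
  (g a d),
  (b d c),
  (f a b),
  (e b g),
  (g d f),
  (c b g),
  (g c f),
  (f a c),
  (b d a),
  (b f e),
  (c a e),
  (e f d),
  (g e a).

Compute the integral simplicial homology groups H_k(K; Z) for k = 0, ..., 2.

H_0 ≅ Z,  H_1 ≅ Z^2,  H_2 ≅ Z.

Take the total order a < b < c < d < e < f < g on the vertex set. Then K (dimension 2) consists of the simplices:

  0-simplices (7): a, b, c, d, e, f, g
  1-simplices (21): ab, ac, ad, ae, af, ag, bc, bd, be, bf, bg, cd, ce, cf, cg, de, df, dg, ef, eg, fg
  2-simplices (14): abd, abf, ace, acf, adg, aeg, bcd, bcg, bef, beg, cde, cfg, def, dfg

giving chain groups C_0 ≅ Z^7, C_1 ≅ Z^21, C_2 ≅ Z^14.

∂_1: C_1 → C_0 sends each edge [p,q] (with p < q) to q − p.
As a 7×21 matrix over Z this has rank 6, with invariant factors (1,1,1,1,1,1).

Boundary ∂_2: C_2 → C_1 sends each 2-simplex [p,q,r] to [q,r] − [p,r] + [p,q]. For instance
  ∂def = ef − df + de,
  ∂cfg = fg − cg + cf.
As a 21×14 matrix over Z this has rank 13, with invariant factors (1,1,1,1,1,1,1,1,1,1,1,1,1).

Reading off H_k = ker ∂_k / im ∂_{k+1}:

  H_0: rank C_0 − rank ∂_1 = 7 − 6 = 1, and the invariant factors of ∂_1 are all 1, so H_0 = Z.
  H_1: rank ker ∂_1 − rank ∂_2 = (21 − 6) − 13 = 2, and the invariant factors of ∂_2 are all 1, so H_1 = Z^2.
  H_2: rank ker ∂_2 − rank ∂_3 = (14 − 13) − 0 = 1, and there is no ∂_3, so H_2 = Z.

As a check, the Euler characteristic is 7 − 21 + 14 = 0, which agrees with 1 − 2 + 1 = 0.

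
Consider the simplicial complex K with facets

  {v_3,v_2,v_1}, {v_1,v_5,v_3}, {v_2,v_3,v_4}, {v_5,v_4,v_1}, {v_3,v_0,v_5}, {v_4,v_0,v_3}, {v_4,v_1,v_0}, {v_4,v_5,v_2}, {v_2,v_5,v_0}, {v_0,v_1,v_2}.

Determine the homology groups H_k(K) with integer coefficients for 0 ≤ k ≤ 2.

H_0 = Z,  H_1 = Z/2,  H_2 = 0.

Take the total order v_0 < v_1 < v_2 < v_3 < v_4 < v_5 on the vertex set. Then K (dimension 2) consists of the simplices:

  0-simplices (6): [v_0], [v_1], [v_2], [v_3], [v_4], [v_5]
  1-simplices (15): (15 of them)
  2-simplices (10): [v_0,v_1,v_2], [v_0,v_1,v_4], [v_0,v_2,v_5], [v_0,v_3,v_4], [v_0,v_3,v_5], [v_1,v_2,v_3], [v_1,v_3,v_5], [v_1,v_4,v_5], [v_2,v_3,v_4], [v_2,v_4,v_5]

so the chain groups are C_0 ≅ Z^6, C_1 ≅ Z^15, C_2 ≅ Z^10.

Boundary ∂_1: C_1 → C_0 is given by ∂[p,q] = [q] − [p]. For instance
  ∂[v_3,v_4] = [v_4] − [v_3].
The resulting 6×15 matrix has rank 5, and its Smith normal form has invariant factors (1,1,1,1,1).

Boundary ∂_2: C_2 → C_1 acts by ∂[p,q,r] = [q,r] − [p,r] + [p,q]. For instance
  ∂[v_2,v_4,v_5] = [v_4,v_5] − [v_2,v_5] + [v_2,v_4],
  ∂[v_1,v_3,v_5] = [v_3,v_5] − [v_1,v_5] + [v_1,v_3].
As a 15×10 matrix over Z this has rank 10, with invariant factors (1,1,1,1,1,1,1,1,1,2).

From H_k ≅ ker(∂_k) / im(∂_{k+1}) we obtain:

  H_0: rank C_0 − rank ∂_1 = 6 − 5 = 1, and the invariant factors of ∂_1 are all 1, so H_0 ≅ Z.
  H_1: rank ker ∂_1 − rank ∂_2 = (15 − 5) − 10 = 0, and ∂_2 has invariant factor 2 > 1, so H_1 ≅ Z/2.
  H_2: rank ker ∂_2 − rank ∂_3 = (10 − 10) − 0 = 0, and there is no ∂_3, so H_2 ≅ 0.

As a check, the Euler characteristic is 6 − 15 + 10 = 1, which agrees with 1 − 0 + 0 = 1.
(K is a triangulation of the real projective plane RP^2.)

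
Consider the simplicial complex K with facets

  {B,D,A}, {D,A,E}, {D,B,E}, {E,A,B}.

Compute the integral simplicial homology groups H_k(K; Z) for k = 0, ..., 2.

Order the vertices as A < B < D < E. Listing each simplex with vertices in this order, K has dimension 2 with simplices:

  0-simplices (4): A, B, D, E
  1-simplices (6): AB, AD, AE, BD, BE, DE
  2-simplices (4): ABD, ABE, ADE, BDE

giving chain groups C_0 ≅ Z^4, C_1 ≅ Z^6, C_2 ≅ Z^4.

Boundary ∂_1: C_1 → C_0 is given by ∂[p,q] = [q] − [p].
The resulting 4×6 matrix has rank 3, and its Smith normal form has invariant factors (1,1,1).

Boundary ∂_2: C_2 → C_1 maps a triangle to the signed sum of its edges. For instance
  ∂BDE = DE − BE + BD,
  ∂ABD = BD − AD + AB.
The 6×4 boundary matrix has rank 3 and Smith normal form diag(1,1,1).

Reading off H_k = ker ∂_k / im ∂_{k+1}:

  H_0: rank C_0 − rank ∂_1 = 4 − 3 = 1, and the invariant factors of ∂_1 are all 1, so H_0 ≅ Z.
  H_1: rank ker ∂_1 − rank ∂_2 = (6 − 3) − 3 = 0, and the invariant factors of ∂_2 are all 1, so H_1 ≅ 0.
  H_2: rank ker ∂_2 − rank ∂_3 = (4 − 3) − 0 = 1, and there is no ∂_3, so H_2 ≅ Z.

As a check, the Euler characteristic is 4 − 6 + 4 = 2, which agrees with 1 − 0 + 1 = 2.
(K is a triangulation of the 2-sphere S^2.)

H_0 ≅ Z,  H_1 = 0,  H_2 ≅ Z.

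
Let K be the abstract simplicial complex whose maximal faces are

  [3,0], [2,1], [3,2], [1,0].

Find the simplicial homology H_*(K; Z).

H_0 ≅ Z,  H_1 ≅ Z.

Take the total order 0 < 1 < 2 < 3 on the vertex set. Then K (dimension 1) consists of the simplices:

  0-simplices (4): [0], [1], [2], [3]
  1-simplices (4): [0,1], [0,3], [1,2], [2,3]

giving chain groups C_0 ≅ Z^4, C_1 ≅ Z^4.

Boundary ∂_1: C_1 → C_0 is given by ∂[p,q] = [q] − [p].
The 4×4 boundary matrix has rank 3 and Smith normal form diag(1,1,1).

Now H_k = ker ∂_k / im ∂_{k+1}, so:

  H_0: rank C_0 − rank ∂_1 = 4 − 3 = 1, and the invariant factors of ∂_1 are all 1, so H_0 ≅ Z.
  H_1: rank ker ∂_1 − rank ∂_2 = (4 − 3) − 0 = 1, and there is no ∂_2, so H_1 ≅ Z.

As a check, the Euler characteristic is 4 − 4 = 0, which agrees with 1 − 1 = 0.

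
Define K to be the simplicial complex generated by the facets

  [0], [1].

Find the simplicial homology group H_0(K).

H_0 ≅ Z^2.

We work with the vertex ordering 0 < 1. The simplices of K, each written with vertices in increasing order, are:

  0-simplices (2): [0], [1]

giving chain groups C_0 ≅ Z^2.

From H_k ≅ ker(∂_k) / im(∂_{k+1}) we obtain:

  H_0: rank C_0 − rank ∂_1 = 2 − 0 = 2, and there is no ∂_1, so H_0 = Z^2.

(K is a triangulation of a set of 2 points.)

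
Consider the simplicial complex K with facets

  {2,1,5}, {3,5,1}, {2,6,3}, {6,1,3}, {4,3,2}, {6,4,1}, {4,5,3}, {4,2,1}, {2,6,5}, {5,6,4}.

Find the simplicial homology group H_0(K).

H_0 = Z.

Fix the vertex order 1 < 2 < 3 < 4 < 5 < 6 and write every simplex with vertices in increasing order. Then dim K = 2 and the simplices of K are:

  0-simplices (6): [1], [2], [3], [4], [5], [6]
  1-simplices (15): [1,2], [1,3], [1,4], [1,5], [1,6], [2,3], [2,4], [2,5], [2,6], [3,4], [3,5], [3,6], [4,5], [4,6], [5,6]
  2-simplices (10): [1,2,4], [1,2,5], [1,3,5], [1,3,6], [1,4,6], [2,3,4], [2,3,6], [2,5,6], [3,4,5], [4,5,6]

so the chain groups are C_0 ≅ Z^6, C_1 ≅ Z^15, C_2 ≅ Z^10.

Boundary ∂_1: C_1 → C_0 is given by ∂[p,q] = [q] − [p]. For instance
  ∂[4,5] = [5] − [4].
This gives a 6×15 integer matrix of rank 5; reducing to Smith normal form yields diagonal entries (1,1,1,1,1).

The boundary map ∂_2: C_2 → C_1 sends each 2-simplex [p,q,r] to [q,r] − [p,r] + [p,q]. For instance
  ∂[2,5,6] = [5,6] − [2,6] + [2,5],
  ∂[1,3,6] = [3,6] − [1,6] + [1,3].
As a 15×10 matrix over Z this has rank 10, with invariant factors (1,1,1,1,1,1,1,1,1,2).

Now H_k = ker ∂_k / im ∂_{k+1}, so:

  H_0: rank C_0 − rank ∂_1 = 6 − 5 = 1, and the invariant factors of ∂_1 are all 1, so H_0 = Z.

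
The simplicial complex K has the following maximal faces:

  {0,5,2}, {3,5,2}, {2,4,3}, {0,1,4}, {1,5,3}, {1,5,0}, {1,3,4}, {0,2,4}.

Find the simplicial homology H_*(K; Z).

H_0 ≅ Z,  H_1 = 0,  H_2 ≅ Z.

We work with the vertex ordering 0 < 1 < 2 < 3 < 4 < 5. The simplices of K, each written with vertices in increasing order, are:

  0-simplices (6): [0], [1], [2], [3], [4], [5]
  1-simplices (12): [0,1], [0,2], [0,4], [0,5], [1,3], [1,4], [1,5], [2,3], [2,4], [2,5], [3,4], [3,5]
  2-simplices (8): [0,1,4], [0,1,5], [0,2,4], [0,2,5], [1,3,4], [1,3,5], [2,3,4], [2,3,5]

giving chain groups C_0 ≅ Z^6, C_1 ≅ Z^12, C_2 ≅ Z^8.

The boundary map ∂_1: C_1 → C_0 sends each edge [p,q] (with p < q) to q − p.
This gives a 6×12 integer matrix of rank 5; reducing to Smith normal form yields diagonal entries (1,1,1,1,1).

Boundary ∂_2: C_2 → C_1 acts by ∂[p,q,r] = [q,r] − [p,r] + [p,q]. For instance
  ∂[0,1,5] = [1,5] − [0,5] + [0,1],
  ∂[0,2,4] = [2,4] − [0,4] + [0,2].
The resulting 12×8 matrix has rank 7, and its Smith normal form has invariant factors (1,1,1,1,1,1,1).

Now H_k = ker ∂_k / im ∂_{k+1}, so:

  H_0: rank C_0 − rank ∂_1 = 6 − 5 = 1, and the invariant factors of ∂_1 are all 1, so H_0 ≅ Z.
  H_1: rank ker ∂_1 − rank ∂_2 = (12 − 5) − 7 = 0, and the invariant factors of ∂_2 are all 1, so H_1 ≅ 0.
  H_2: rank ker ∂_2 − rank ∂_3 = (8 − 7) − 0 = 1, and there is no ∂_3, so H_2 ≅ Z.

(K is a triangulation of the 2-sphere S^2.)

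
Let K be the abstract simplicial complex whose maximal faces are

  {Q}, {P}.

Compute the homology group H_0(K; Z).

K has 2 vertices.
rank ∂_0 = 0, rank ∂_1 = 0 ⇒ b_0 = 2 − 0 − 0 = 2. So H_0 ≅ Z^2.

H_0 ≅ Z^2.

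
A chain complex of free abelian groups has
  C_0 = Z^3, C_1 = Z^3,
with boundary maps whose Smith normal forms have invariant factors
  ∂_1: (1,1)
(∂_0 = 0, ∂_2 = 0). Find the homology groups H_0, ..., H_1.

H_0: b_0 = 3 − 0 − 2 = 1; torsion from ∂_1 factors > 1: none. So H_0 = Z.
H_1: b_1 = 3 − 2 − 0 = 1; torsion from ∂_2 factors > 1: none. So H_1 = Z.

H_0 = Z,  H_1 = Z.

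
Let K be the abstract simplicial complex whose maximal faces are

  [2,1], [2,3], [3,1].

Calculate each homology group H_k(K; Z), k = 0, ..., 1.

H_0 = Z,  H_1 = Z.

We work with the vertex ordering 1 < 2 < 3. The simplices of K, each written with vertices in increasing order, are:

  0-simplices (3): [1], [2], [3]
  1-simplices (3): [1,2], [1,3], [2,3]

giving chain groups C_0 ≅ Z^3, C_1 ≅ Z^3.

Boundary ∂_1: C_1 → C_0 maps an edge to its endpoints' difference, ∂[p,q] = q − p.
As a 3×3 matrix over Z this has rank 2, with invariant factors (1,1).

Computing H_k = (kernel of ∂_k) / (image of ∂_{k+1}):

  H_0: rank C_0 − rank ∂_1 = 3 − 2 = 1, and the invariant factors of ∂_1 are all 1, so H_0 = Z.
  H_1: rank ker ∂_1 − rank ∂_2 = (3 − 2) − 0 = 1, and there is no ∂_2, so H_1 = Z.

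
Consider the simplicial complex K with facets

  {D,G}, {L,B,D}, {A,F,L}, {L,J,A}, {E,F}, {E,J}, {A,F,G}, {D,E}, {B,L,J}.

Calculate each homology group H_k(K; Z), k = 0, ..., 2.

We work with the vertex ordering A < B < D < E < F < G < J < L. The simplices of K, each written with vertices in increasing order, are:

  0-simplices (8): A, B, D, E, F, G, J, L
  1-simplices (15): AF, AG, AJ, AL, BD, BJ, BL, DE, DG, DL, EF, EJ, FG, FL, JL
  2-simplices (5): AFG, AFL, AJL, BDL, BJL

Hence C_0 ≅ Z^8, C_1 ≅ Z^15, C_2 ≅ Z^5.

∂_1: C_1 → C_0 is given by ∂[p,q] = [q] − [p]. For instance
  ∂AG = G − A.
The 8×15 boundary matrix has rank 7 and Smith normal form diag(1,1,1,1,1,1,1).

Boundary ∂_2: C_2 → C_1 acts by ∂[p,q,r] = [q,r] − [p,r] + [p,q]. For instance
  ∂AFG = FG − AG + AF,
  ∂AFL = FL − AL + AF.
As a 15×5 matrix over Z this has rank 5, with invariant factors (1,1,1,1,1).

Now H_k = ker ∂_k / im ∂_{k+1}, so:

  H_0: rank C_0 − rank ∂_1 = 8 − 7 = 1, and the invariant factors of ∂_1 are all 1, so H_0 ≅ Z.
  H_1: rank ker ∂_1 − rank ∂_2 = (15 − 7) − 5 = 3, and the invariant factors of ∂_2 are all 1, so H_1 ≅ Z^3.
  H_2: rank ker ∂_2 − rank ∂_3 = (5 − 5) − 0 = 0, and there is no ∂_3, so H_2 ≅ 0.

As a check, the Euler characteristic is 8 − 15 + 5 = -2, which agrees with 1 − 3 + 0 = -2.

H_0 ≅ Z,  H_1 ≅ Z^3,  H_2 = 0.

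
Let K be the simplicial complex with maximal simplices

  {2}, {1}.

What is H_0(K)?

H_0 ≅ Z^2.

K has 2 vertices.
rank ∂_0 = 0, rank ∂_1 = 0 ⇒ b_0 = 2 − 0 − 0 = 2. So H_0 ≅ Z^2.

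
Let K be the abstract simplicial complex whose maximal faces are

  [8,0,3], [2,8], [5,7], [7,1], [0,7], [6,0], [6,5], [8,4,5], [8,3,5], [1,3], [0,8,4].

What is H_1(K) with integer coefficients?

Take the total order 0 < 1 < 2 < 3 < 4 < 5 < 6 < 7 < 8 on the vertex set. Then K (dimension 2) consists of the simplices:

  0-simplices (9): [0], [1], [2], [3], [4], [5], [6], [7], [8]
  1-simplices (15): [0,3], [0,4], [0,6], [0,7], [0,8], [1,3], [1,7], [2,8], [3,5], [3,8], [4,5], [4,8], [5,6], [5,7], [5,8]
  2-simplices (4): [0,3,8], [0,4,8], [3,5,8], [4,5,8]

giving chain groups C_0 ≅ Z^9, C_1 ≅ Z^15, C_2 ≅ Z^4.

∂_1: C_1 → C_0 maps an edge to its endpoints' difference, ∂[p,q] = q − p. For instance
  ∂[4,5] = [5] − [4].
This gives a 9×15 integer matrix of rank 8; reducing to Smith normal form yields diagonal entries (1,1,1,1,1,1,1,1).

Boundary ∂_2: C_2 → C_1 maps a triangle to the signed sum of its edges. For instance
  ∂[0,4,8] = [4,8] − [0,8] + [0,4],
  ∂[0,3,8] = [3,8] − [0,8] + [0,3].
This gives a 15×4 integer matrix of rank 4; reducing to Smith normal form yields diagonal entries (1,1,1,1).

Reading off H_k = ker ∂_k / im ∂_{k+1}:

  H_1: rank ker ∂_1 − rank ∂_2 = (15 − 8) − 4 = 3, and the invariant factors of ∂_2 are all 1, so H_1 ≅ Z^3.

H_1 ≅ Z^3.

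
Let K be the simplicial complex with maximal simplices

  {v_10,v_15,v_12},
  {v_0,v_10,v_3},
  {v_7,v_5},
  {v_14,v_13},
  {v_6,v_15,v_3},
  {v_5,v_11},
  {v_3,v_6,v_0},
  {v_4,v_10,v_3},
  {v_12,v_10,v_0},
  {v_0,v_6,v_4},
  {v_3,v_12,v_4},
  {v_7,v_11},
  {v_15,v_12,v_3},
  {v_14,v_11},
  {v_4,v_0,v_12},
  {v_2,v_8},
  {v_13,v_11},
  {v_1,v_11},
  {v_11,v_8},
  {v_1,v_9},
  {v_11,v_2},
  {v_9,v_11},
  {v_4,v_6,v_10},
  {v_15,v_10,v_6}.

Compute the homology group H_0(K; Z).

We work with the vertex ordering v_0 < v_1 < v_2 < v_3 < v_4 < v_5 < v_6 < v_7 < v_8 < v_9 < v_10 < v_11 < v_12 < v_13 < v_14 < v_15. The simplices of K, each written with vertices in increasing order, are:

  0-simplices (16): [v_0], [v_1], [v_2], [v_3], [v_4], [v_5], [v_6], [v_7], [v_8], [v_9], [v_10], [v_11], [v_12], [v_13], [v_14], [v_15]
  1-simplices (30): (30 of them)
  2-simplices (12): (12 of them)

so the chain groups are C_0 ≅ Z^16, C_1 ≅ Z^30, C_2 ≅ Z^12.

∂_1: C_1 → C_0 maps an edge to its endpoints' difference, ∂[p,q] = q − p. For instance
  ∂[v_0,v_12] = [v_12] − [v_0].
As a 16×30 matrix over Z this has rank 14, with invariant factors (1,1,1,1,1,1,1,1,1,1,1,1,1,1).

Boundary ∂_2: C_2 → C_1 maps a triangle to the signed sum of its edges. For instance
  ∂[v_3,v_4,v_10] = [v_4,v_10] − [v_3,v_10] + [v_3,v_4],
  ∂[v_0,v_3,v_6] = [v_3,v_6] − [v_0,v_6] + [v_0,v_3].
The 30×12 boundary matrix has rank 12 and Smith normal form diag(1,1,1,1,1,1,1,1,1,1,1,2).

From H_k ≅ ker(∂_k) / im(∂_{k+1}) we obtain:

  H_0: rank C_0 − rank ∂_1 = 16 − 14 = 2, and the invariant factors of ∂_1 are all 1, so H_0 ≅ Z^2.

H_0 ≅ Z^2.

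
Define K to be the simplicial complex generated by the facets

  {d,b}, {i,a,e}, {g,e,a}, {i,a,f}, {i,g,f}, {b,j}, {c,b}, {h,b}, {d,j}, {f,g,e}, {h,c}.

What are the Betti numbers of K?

We work with the vertex ordering a < b < c < d < e < f < g < h < i < j. The simplices of K, each written with vertices in increasing order, are:

  0-simplices (10): a, b, c, d, e, f, g, h, i, j
  1-simplices (16): ae, af, ag, ai, bc, bd, bh, bj, ch, dj, ef, eg, ei, fg, fi, gi
  2-simplices (5): aeg, aei, afi, efg, fgi

so the chain groups are C_0 ≅ Z^10, C_1 ≅ Z^16, C_2 ≅ Z^5.

∂_1: C_1 → C_0 is given by ∂[p,q] = [q] − [p]. For instance
  ∂fi = i − f.
The 10×16 boundary matrix has rank 8 and Smith normal form diag(1,1,1,1,1,1,1,1).

∂_2: C_2 → C_1 sends each 2-simplex [p,q,r] to [q,r] − [p,r] + [p,q]. For instance
  ∂afi = fi − ai + af,
  ∂efg = fg − eg + ef.
The 16×5 boundary matrix has rank 5 and Smith normal form diag(1,1,1,1,1).

From H_k ≅ ker(∂_k) / im(∂_{k+1}) we obtain:

  H_0: rank C_0 − rank ∂_1 = 10 − 8 = 2, and the invariant factors of ∂_1 are all 1, so H_0 ≅ Z^2.
  H_1: rank ker ∂_1 − rank ∂_2 = (16 − 8) − 5 = 3, and the invariant factors of ∂_2 are all 1, so H_1 ≅ Z^3.
  H_2: rank ker ∂_2 − rank ∂_3 = (5 − 5) − 0 = 0, and there is no ∂_3, so H_2 ≅ 0.

As a check, the Euler characteristic is 10 − 16 + 5 = -1, which agrees with 2 − 3 + 0 = -1.

Hence the Betti numbers are b_0 = 2, b_1 = 3, b_2 = 0.

b_0 = 2, b_1 = 3, b_2 = 0.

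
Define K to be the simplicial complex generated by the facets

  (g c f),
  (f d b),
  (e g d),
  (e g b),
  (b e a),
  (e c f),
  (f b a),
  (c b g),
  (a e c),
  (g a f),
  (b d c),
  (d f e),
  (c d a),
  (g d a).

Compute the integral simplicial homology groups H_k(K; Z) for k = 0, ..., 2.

H_0 ≅ Z,  H_1 ≅ Z^2,  H_2 ≅ Z.

Order the vertices as a < b < c < d < e < f < g. Listing each simplex with vertices in this order, K has dimension 2 with simplices:

  0-simplices (7): a, b, c, d, e, f, g
  1-simplices (21): ab, ac, ad, ae, af, ag, bc, bd, be, bf, bg, cd, ce, cf, cg, de, df, dg, ef, eg, fg
  2-simplices (14): abe, abf, acd, ace, adg, afg, bcd, bcg, bdf, beg, cef, cfg, def, deg

giving chain groups C_0 ≅ Z^7, C_1 ≅ Z^21, C_2 ≅ Z^14.

∂_1: C_1 → C_0 maps an edge to its endpoints' difference, ∂[p,q] = q − p. For instance
  ∂ce = e − c.
The 7×21 boundary matrix has rank 6 and Smith normal form diag(1,1,1,1,1,1).

∂_2: C_2 → C_1 maps a triangle to the signed sum of its edges. For instance
  ∂adg = dg − ag + ad,
  ∂bcd = cd − bd + bc.
The 21×14 boundary matrix has rank 13 and Smith normal form diag(1,1,1,1,1,1,1,1,1,1,1,1,1).

Reading off H_k = ker ∂_k / im ∂_{k+1}:

  H_0: rank C_0 − rank ∂_1 = 7 − 6 = 1, and the invariant factors of ∂_1 are all 1, so H_0 = Z.
  H_1: rank ker ∂_1 − rank ∂_2 = (21 − 6) − 13 = 2, and the invariant factors of ∂_2 are all 1, so H_1 = Z^2.
  H_2: rank ker ∂_2 − rank ∂_3 = (14 − 13) − 0 = 1, and there is no ∂_3, so H_2 = Z.

(K is a triangulation of the torus T^2.)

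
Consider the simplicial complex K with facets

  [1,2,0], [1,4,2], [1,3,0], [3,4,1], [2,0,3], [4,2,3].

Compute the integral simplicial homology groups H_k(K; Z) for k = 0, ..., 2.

Take the total order 0 < 1 < 2 < 3 < 4 on the vertex set. Then K (dimension 2) consists of the simplices:

  0-simplices (5): [0], [1], [2], [3], [4]
  1-simplices (9): [0,1], [0,2], [0,3], [1,2], [1,3], [1,4], [2,3], [2,4], [3,4]
  2-simplices (6): [0,1,2], [0,1,3], [0,2,3], [1,2,4], [1,3,4], [2,3,4]

giving chain groups C_0 ≅ Z^5, C_1 ≅ Z^9, C_2 ≅ Z^6.

The boundary map ∂_1: C_1 → C_0 is given by ∂[p,q] = [q] − [p]. For instance
  ∂[1,3] = [3] − [1].
The resulting 5×9 matrix has rank 4, and its Smith normal form has invariant factors (1,1,1,1).

The boundary map ∂_2: C_2 → C_1 maps a triangle to the signed sum of its edges. For instance
  ∂[1,2,4] = [2,4] − [1,4] + [1,2],
  ∂[1,3,4] = [3,4] − [1,4] + [1,3].
The resulting 9×6 matrix has rank 5, and its Smith normal form has invariant factors (1,1,1,1,1).

Now H_k = ker ∂_k / im ∂_{k+1}, so:

  H_0: rank C_0 − rank ∂_1 = 5 − 4 = 1, and the invariant factors of ∂_1 are all 1, so H_0 = Z.
  H_1: rank ker ∂_1 − rank ∂_2 = (9 − 4) − 5 = 0, and the invariant factors of ∂_2 are all 1, so H_1 = 0.
  H_2: rank ker ∂_2 − rank ∂_3 = (6 − 5) − 0 = 1, and there is no ∂_3, so H_2 = Z.

(K is a triangulation of the 2-sphere S^2.)

H_0 ≅ Z,  H_1 = 0,  H_2 ≅ Z.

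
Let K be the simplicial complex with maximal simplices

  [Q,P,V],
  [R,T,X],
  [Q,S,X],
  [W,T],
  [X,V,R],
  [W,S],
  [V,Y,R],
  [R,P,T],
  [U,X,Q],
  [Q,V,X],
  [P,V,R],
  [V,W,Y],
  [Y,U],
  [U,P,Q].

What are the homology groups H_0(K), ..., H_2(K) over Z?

H_0 = Z,  H_1 = Z^3,  H_2 = 0.

We work with the vertex ordering P < Q < R < S < T < U < V < W < X < Y. The simplices of K, each written with vertices in increasing order, are:

  0-simplices (10): P, Q, R, S, T, U, V, W, X, Y
  1-simplices (23): PQ, PR, PT, PU, PV, QS, QU, QV, QX, RT, RV, RX, RY, SW, SX, TW, TX, UX, UY, VW, VX, VY, WY
  2-simplices (11): PQU, PQV, PRT, PRV, QSX, QUX, QVX, RTX, RVX, RVY, VWY

Hence C_0 ≅ Z^10, C_1 ≅ Z^23, C_2 ≅ Z^11.

Boundary ∂_1: C_1 → C_0 maps an edge to its endpoints' difference, ∂[p,q] = q − p. For instance
  ∂VX = X − V.
As a 10×23 matrix over Z this has rank 9, with invariant factors (1,1,1,1,1,1,1,1,1).

The boundary map ∂_2: C_2 → C_1 sends each 2-simplex [p,q,r] to [q,r] − [p,r] + [p,q]. For instance
  ∂QUX = UX − QX + QU,
  ∂PRV = RV − PV + PR.
The resulting 23×11 matrix has rank 11, and its Smith normal form has invariant factors (1,1,1,1,1,1,1,1,1,1,1).

From H_k ≅ ker(∂_k) / im(∂_{k+1}) we obtain:

  H_0: rank C_0 − rank ∂_1 = 10 − 9 = 1, and the invariant factors of ∂_1 are all 1, so H_0 ≅ Z.
  H_1: rank ker ∂_1 − rank ∂_2 = (23 − 9) − 11 = 3, and the invariant factors of ∂_2 are all 1, so H_1 ≅ Z^3.
  H_2: rank ker ∂_2 − rank ∂_3 = (11 − 11) − 0 = 0, and there is no ∂_3, so H_2 ≅ 0.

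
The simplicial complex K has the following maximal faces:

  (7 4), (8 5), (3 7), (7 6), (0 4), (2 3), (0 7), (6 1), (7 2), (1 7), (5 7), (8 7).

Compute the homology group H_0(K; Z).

Take the total order 0 < 1 < 2 < 3 < 4 < 5 < 6 < 7 < 8 on the vertex set. Then K (dimension 1) consists of the simplices:

  0-simplices (9): [0], [1], [2], [3], [4], [5], [6], [7], [8]
  1-simplices (12): [0,4], [0,7], [1,6], [1,7], [2,3], [2,7], [3,7], [4,7], [5,7], [5,8], [6,7], [7,8]

so the chain groups are C_0 ≅ Z^9, C_1 ≅ Z^12.

Boundary ∂_1: C_1 → C_0 sends each edge [p,q] (with p < q) to q − p. For instance
  ∂[3,7] = [7] − [3].
As a 9×12 matrix over Z this has rank 8, with invariant factors (1,1,1,1,1,1,1,1).

Reading off H_k = ker ∂_k / im ∂_{k+1}:

  H_0: rank C_0 − rank ∂_1 = 9 − 8 = 1, and the invariant factors of ∂_1 are all 1, so H_0 = Z.

(K is a triangulation of a wedge of 4 circles.)

H_0 = Z.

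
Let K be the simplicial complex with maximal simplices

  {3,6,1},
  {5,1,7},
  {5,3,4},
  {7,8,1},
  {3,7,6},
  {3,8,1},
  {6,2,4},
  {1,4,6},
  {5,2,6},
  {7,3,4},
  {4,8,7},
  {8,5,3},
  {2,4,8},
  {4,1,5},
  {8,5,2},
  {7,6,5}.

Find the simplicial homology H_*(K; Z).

H_0 ≅ Z,  H_1 ≅ Z^2,  H_2 ≅ Z.

Take the total order 1 < 2 < 3 < 4 < 5 < 6 < 7 < 8 on the vertex set. Then K (dimension 2) consists of the simplices:

  0-simplices (8): [1], [2], [3], [4], [5], [6], [7], [8]
  1-simplices (24): (24 of them)
  2-simplices (16): [1,3,6], [1,3,8], [1,4,5], [1,4,6], [1,5,7], [1,7,8], [2,4,6], [2,4,8], [2,5,6], [2,5,8], [3,4,5], [3,4,7], [3,5,8], [3,6,7], [4,7,8], [5,6,7]

giving chain groups C_0 ≅ Z^8, C_1 ≅ Z^24, C_2 ≅ Z^16.

∂_1: C_1 → C_0 is given by ∂[p,q] = [q] − [p]. For instance
  ∂[4,8] = [8] − [4].
As a 8×24 matrix over Z this has rank 7, with invariant factors (1,1,1,1,1,1,1).

The boundary map ∂_2: C_2 → C_1 sends each 2-simplex [p,q,r] to [q,r] − [p,r] + [p,q]. For instance
  ∂[1,3,8] = [3,8] − [1,8] + [1,3],
  ∂[2,5,8] = [5,8] − [2,8] + [2,5].
The 24×16 boundary matrix has rank 15 and Smith normal form diag(1,1,1,1,1,1,1,1,1,1,1,1,1,1,1).

Now H_k = ker ∂_k / im ∂_{k+1}, so:

  H_0: rank C_0 − rank ∂_1 = 8 − 7 = 1, and the invariant factors of ∂_1 are all 1, so H_0 ≅ Z.
  H_1: rank ker ∂_1 − rank ∂_2 = (24 − 7) − 15 = 2, and the invariant factors of ∂_2 are all 1, so H_1 ≅ Z^2.
  H_2: rank ker ∂_2 − rank ∂_3 = (16 − 15) − 0 = 1, and there is no ∂_3, so H_2 ≅ Z.

As a check, the Euler characteristic is 8 − 24 + 16 = 0, which agrees with 1 − 2 + 1 = 0.
(K is a triangulation of the torus T^2.)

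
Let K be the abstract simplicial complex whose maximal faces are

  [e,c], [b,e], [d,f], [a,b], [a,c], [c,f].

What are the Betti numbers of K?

We work with the vertex ordering a < b < c < d < e < f. The simplices of K, each written with vertices in increasing order, are:

  0-simplices (6): a, b, c, d, e, f
  1-simplices (6): ab, ac, be, ce, cf, df

so the chain groups are C_0 ≅ Z^6, C_1 ≅ Z^6.

The boundary map ∂_1: C_1 → C_0 maps an edge to its endpoints' difference, ∂[p,q] = q − p. For instance
  ∂ce = e − c.
As a 6×6 matrix over Z this has rank 5, with invariant factors (1,1,1,1,1).

Now H_k = ker ∂_k / im ∂_{k+1}, so:

  H_0: rank C_0 − rank ∂_1 = 6 − 5 = 1, and the invariant factors of ∂_1 are all 1, so H_0 = Z.
  H_1: rank ker ∂_1 − rank ∂_2 = (6 − 5) − 0 = 1, and there is no ∂_2, so H_1 = Z.

Hence the Betti numbers are b_0 = 1, b_1 = 1.

b_0 = 1, b_1 = 1.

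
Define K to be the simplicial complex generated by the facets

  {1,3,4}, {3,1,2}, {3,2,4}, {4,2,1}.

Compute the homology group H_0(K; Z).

Fix the vertex order 1 < 2 < 3 < 4 and write every simplex with vertices in increasing order. Then dim K = 2 and the simplices of K are:

  0-simplices (4): [1], [2], [3], [4]
  1-simplices (6): [1,2], [1,3], [1,4], [2,3], [2,4], [3,4]
  2-simplices (4): [1,2,3], [1,2,4], [1,3,4], [2,3,4]

giving chain groups C_0 ≅ Z^4, C_1 ≅ Z^6, C_2 ≅ Z^4.

The boundary map ∂_1: C_1 → C_0 maps an edge to its endpoints' difference, ∂[p,q] = q − p.
The resulting 4×6 matrix has rank 3, and its Smith normal form has invariant factors (1,1,1).

Boundary ∂_2: C_2 → C_1 acts by ∂[p,q,r] = [q,r] − [p,r] + [p,q]. For instance
  ∂[1,3,4] = [3,4] − [1,4] + [1,3],
  ∂[2,3,4] = [3,4] − [2,4] + [2,3].
The 6×4 boundary matrix has rank 3 and Smith normal form diag(1,1,1).

Computing H_k = (kernel of ∂_k) / (image of ∂_{k+1}):

  H_0: rank C_0 − rank ∂_1 = 4 − 3 = 1, and the invariant factors of ∂_1 are all 1, so H_0 = Z.

H_0 = Z.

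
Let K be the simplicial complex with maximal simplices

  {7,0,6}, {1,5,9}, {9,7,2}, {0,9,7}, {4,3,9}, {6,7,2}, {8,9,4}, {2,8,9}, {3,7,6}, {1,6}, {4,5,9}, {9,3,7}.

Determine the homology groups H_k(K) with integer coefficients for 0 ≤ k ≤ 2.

H_0 ≅ Z,  H_1 ≅ Z,  H_2 = 0.

Fix the vertex order 0 < 1 < 2 < 3 < 4 < 5 < 6 < 7 < 8 < 9 and write every simplex with vertices in increasing order. Then dim K = 2 and the simplices of K are:

  0-simplices (10): [0], [1], [2], [3], [4], [5], [6], [7], [8], [9]
  1-simplices (21): [0,6], [0,7], [0,9], [1,5], [1,6], [1,9], [2,6], [2,7], [2,8], [2,9], [3,4], [3,6], [3,7], [3,9], [4,5], [4,8], [4,9], [5,9], [6,7], [7,9], [8,9]
  2-simplices (11): [0,6,7], [0,7,9], [1,5,9], [2,6,7], [2,7,9], [2,8,9], [3,4,9], [3,6,7], [3,7,9], [4,5,9], [4,8,9]

giving chain groups C_0 ≅ Z^10, C_1 ≅ Z^21, C_2 ≅ Z^11.

The boundary map ∂_1: C_1 → C_0 maps an edge to its endpoints' difference, ∂[p,q] = q − p. For instance
  ∂[4,9] = [9] − [4].
As a 10×21 matrix over Z this has rank 9, with invariant factors (1,1,1,1,1,1,1,1,1).

The boundary map ∂_2: C_2 → C_1 acts by ∂[p,q,r] = [q,r] − [p,r] + [p,q]. For instance
  ∂[4,5,9] = [5,9] − [4,9] + [4,5],
  ∂[3,4,9] = [4,9] − [3,9] + [3,4].
The resulting 21×11 matrix has rank 11, and its Smith normal form has invariant factors (1,1,1,1,1,1,1,1,1,1,1).

Now H_k = ker ∂_k / im ∂_{k+1}, so:

  H_0: rank C_0 − rank ∂_1 = 10 − 9 = 1, and the invariant factors of ∂_1 are all 1, so H_0 = Z.
  H_1: rank ker ∂_1 − rank ∂_2 = (21 − 9) − 11 = 1, and the invariant factors of ∂_2 are all 1, so H_1 = Z.
  H_2: rank ker ∂_2 − rank ∂_3 = (11 − 11) − 0 = 0, and there is no ∂_3, so H_2 = 0.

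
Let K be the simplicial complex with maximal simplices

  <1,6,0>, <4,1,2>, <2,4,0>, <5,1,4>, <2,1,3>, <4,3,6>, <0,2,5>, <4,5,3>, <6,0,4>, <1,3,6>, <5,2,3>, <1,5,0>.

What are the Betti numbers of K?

b_0 = 1, b_1 = 0, b_2 = 0.

Order the vertices as 0 < 1 < 2 < 3 < 4 < 5 < 6. Listing each simplex with vertices in this order, K has dimension 2 with simplices:

  0-simplices (7): [0], [1], [2], [3], [4], [5], [6]
  1-simplices (18): [0,1], [0,2], [0,4], [0,5], [0,6], [1,2], [1,3], [1,4], [1,5], [1,6], [2,3], [2,4], [2,5], [3,4], [3,5], [3,6], [4,5], [4,6]
  2-simplices (12): [0,1,5], [0,1,6], [0,2,4], [0,2,5], [0,4,6], [1,2,3], [1,2,4], [1,3,6], [1,4,5], [2,3,5], [3,4,5], [3,4,6]

giving chain groups C_0 ≅ Z^7, C_1 ≅ Z^18, C_2 ≅ Z^12.

∂_1: C_1 → C_0 maps an edge to its endpoints' difference, ∂[p,q] = q − p.
As a 7×18 matrix over Z this has rank 6, with invariant factors (1,1,1,1,1,1).

The boundary map ∂_2: C_2 → C_1 maps a triangle to the signed sum of its edges. For instance
  ∂[0,4,6] = [4,6] − [0,6] + [0,4],
  ∂[1,2,3] = [2,3] − [1,3] + [1,2].
The resulting 18×12 matrix has rank 12, and its Smith normal form has invariant factors (1,1,1,1,1,1,1,1,1,1,1,2).

Computing H_k = (kernel of ∂_k) / (image of ∂_{k+1}):

  H_0: rank C_0 − rank ∂_1 = 7 − 6 = 1, and the invariant factors of ∂_1 are all 1, so H_0 ≅ Z.
  H_1: rank ker ∂_1 − rank ∂_2 = (18 − 6) − 12 = 0, and ∂_2 has invariant factor 2 > 1, so H_1 ≅ Z/2.
  H_2: rank ker ∂_2 − rank ∂_3 = (12 − 12) − 0 = 0, and there is no ∂_3, so H_2 ≅ 0.

Hence the Betti numbers are b_0 = 1, b_1 = 0, b_2 = 0.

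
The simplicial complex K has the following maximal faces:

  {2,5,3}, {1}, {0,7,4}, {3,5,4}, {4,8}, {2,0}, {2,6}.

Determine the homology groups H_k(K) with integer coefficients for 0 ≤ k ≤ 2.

Order the vertices as 0 < 1 < 2 < 3 < 4 < 5 < 6 < 7 < 8. Listing each simplex with vertices in this order, K has dimension 2 with simplices:

  0-simplices (9): [0], [1], [2], [3], [4], [5], [6], [7], [8]
  1-simplices (11): [0,2], [0,4], [0,7], [2,3], [2,5], [2,6], [3,4], [3,5], [4,5], [4,7], [4,8]
  2-simplices (3): [0,4,7], [2,3,5], [3,4,5]

so the chain groups are C_0 ≅ Z^9, C_1 ≅ Z^11, C_2 ≅ Z^3.

The boundary map ∂_1: C_1 → C_0 is given by ∂[p,q] = [q] − [p]. For instance
  ∂[2,3] = [3] − [2].
This gives a 9×11 integer matrix of rank 7; reducing to Smith normal form yields diagonal entries (1,1,1,1,1,1,1).

∂_2: C_2 → C_1 acts by ∂[p,q,r] = [q,r] − [p,r] + [p,q]. For instance
  ∂[3,4,5] = [4,5] − [3,5] + [3,4],
  ∂[0,4,7] = [4,7] − [0,7] + [0,4].
As a 11×3 matrix over Z this has rank 3, with invariant factors (1,1,1).

From H_k ≅ ker(∂_k) / im(∂_{k+1}) we obtain:

  H_0: rank C_0 − rank ∂_1 = 9 − 7 = 2, and the invariant factors of ∂_1 are all 1, so H_0 = Z^2.
  H_1: rank ker ∂_1 − rank ∂_2 = (11 − 7) − 3 = 1, and the invariant factors of ∂_2 are all 1, so H_1 = Z.
  H_2: rank ker ∂_2 − rank ∂_3 = (3 − 3) − 0 = 0, and there is no ∂_3, so H_2 = 0.

H_0 = Z^2,  H_1 = Z,  H_2 = 0.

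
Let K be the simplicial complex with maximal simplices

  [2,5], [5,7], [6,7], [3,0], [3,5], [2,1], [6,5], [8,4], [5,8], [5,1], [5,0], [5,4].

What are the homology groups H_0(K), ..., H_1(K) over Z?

H_0 = Z,  H_1 = Z^4.

Take the total order 0 < 1 < 2 < 3 < 4 < 5 < 6 < 7 < 8 on the vertex set. Then K (dimension 1) consists of the simplices:

  0-simplices (9): [0], [1], [2], [3], [4], [5], [6], [7], [8]
  1-simplices (12): [0,3], [0,5], [1,2], [1,5], [2,5], [3,5], [4,5], [4,8], [5,6], [5,7], [5,8], [6,7]

so the chain groups are C_0 ≅ Z^9, C_1 ≅ Z^12.

∂_1: C_1 → C_0 sends each edge [p,q] (with p < q) to q − p. For instance
  ∂[0,5] = [5] − [0].
The resulting 9×12 matrix has rank 8, and its Smith normal form has invariant factors (1,1,1,1,1,1,1,1).

Now H_k = ker ∂_k / im ∂_{k+1}, so:

  H_0: rank C_0 − rank ∂_1 = 9 − 8 = 1, and the invariant factors of ∂_1 are all 1, so H_0 = Z.
  H_1: rank ker ∂_1 − rank ∂_2 = (12 − 8) − 0 = 4, and there is no ∂_2, so H_1 = Z^4.

As a check, the Euler characteristic is 9 − 12 = -3, which agrees with 1 − 4 = -3.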